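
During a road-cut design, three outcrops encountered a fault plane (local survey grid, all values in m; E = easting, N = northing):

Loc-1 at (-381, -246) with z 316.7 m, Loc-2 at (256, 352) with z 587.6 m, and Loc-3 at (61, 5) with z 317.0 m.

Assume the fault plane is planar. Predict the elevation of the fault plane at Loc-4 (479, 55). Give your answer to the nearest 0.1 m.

102.8 m

Two edge vectors: Loc-1→Loc-2 = (637, 598, 270.9), Loc-1→Loc-3 = (442, 251, 0.3).
Normal n = (Loc-1→Loc-2) × (Loc-1→Loc-3) = (-67816.5, 119546.7, -104429).
So ∂z/∂E = −n_x/n_z = −0.64940 and ∂z/∂N = −n_y/n_z = 1.14477.
Intercept c from Loc-1: 316.7 − 247.42 + 281.61 = 350.89.
At (479, 55): z = −311.1 + 63.0 + 350.89 = 102.8 m.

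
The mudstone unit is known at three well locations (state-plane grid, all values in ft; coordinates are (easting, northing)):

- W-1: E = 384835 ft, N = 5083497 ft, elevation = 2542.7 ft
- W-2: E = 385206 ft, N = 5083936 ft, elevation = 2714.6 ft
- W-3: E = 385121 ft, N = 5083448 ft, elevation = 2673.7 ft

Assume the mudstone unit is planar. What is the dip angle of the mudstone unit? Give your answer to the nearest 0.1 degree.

Let the plane be z = a·E + b·N + c.
W-2−W-1: 371a + 439b = 171.9;  W-3−W-1: 286a − 49b = 131.
Solving gives a = 0.45871, b = 0.00391.
Gradient magnitude |∇z| = √(a² + b²) = √(0.21042 + 0.00002) = 0.45873.
True dip = arctan(0.45873) = 24.6°, dipping toward W (azimuth ≈ 270°).

24.6°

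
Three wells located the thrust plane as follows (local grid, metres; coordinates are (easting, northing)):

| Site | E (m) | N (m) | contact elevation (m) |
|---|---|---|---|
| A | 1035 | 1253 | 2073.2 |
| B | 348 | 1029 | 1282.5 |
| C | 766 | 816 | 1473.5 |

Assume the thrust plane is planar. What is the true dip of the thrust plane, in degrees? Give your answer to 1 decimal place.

Let the plane be z = a·E + b·N + c.
B−A: −687a − 224b = −790.7;  C−A: −269a − 437b = −599.7.
Solving gives a = 0.88015, b = 0.83053.
Gradient magnitude |∇z| = √(a² + b²) = √(0.77466 + 0.68977) = 1.21014.
True dip = arctan(1.21014) = 50.4°, dipping toward SW (azimuth ≈ 227°).

50.4°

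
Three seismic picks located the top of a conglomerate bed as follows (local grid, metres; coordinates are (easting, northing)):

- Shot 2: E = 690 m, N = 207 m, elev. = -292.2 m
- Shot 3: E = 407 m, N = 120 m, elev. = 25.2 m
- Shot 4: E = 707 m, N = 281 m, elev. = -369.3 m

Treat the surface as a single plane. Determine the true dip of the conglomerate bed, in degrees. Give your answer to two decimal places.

Let the plane be z = a·E + b·N + c.
Shot 3−Shot 2: −283a − 87b = 317.4;  Shot 4−Shot 2: 17a + 74b = −77.1.
Solving gives a = −0.86214, b = −0.84383.
Gradient magnitude |∇z| = √(a² + b²) = √(0.74329 + 0.71205) = 1.20638.
True dip = arctan(1.20638) = 50.34°, dipping toward NE (azimuth ≈ 046°).

50.34°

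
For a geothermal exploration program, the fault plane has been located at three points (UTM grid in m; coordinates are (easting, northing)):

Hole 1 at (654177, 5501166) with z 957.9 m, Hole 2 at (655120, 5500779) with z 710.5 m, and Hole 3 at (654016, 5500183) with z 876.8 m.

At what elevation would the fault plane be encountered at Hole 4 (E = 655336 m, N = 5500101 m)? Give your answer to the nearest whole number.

Let the plane be z = a·E + b·N + c.
Hole 2−Hole 1: 943a − 387b = −247.4;  Hole 3−Hole 1: −161a − 983b = −81.1.
Solving gives a = −0.21410456, b = 0.11756952.
Then c = 957.9 − a·654177 − b·5501166 = −505749.24.
At (655336, 5500101): z = −140310.4 + 646644.2 − 505749.24 = 584.5 m.

585 m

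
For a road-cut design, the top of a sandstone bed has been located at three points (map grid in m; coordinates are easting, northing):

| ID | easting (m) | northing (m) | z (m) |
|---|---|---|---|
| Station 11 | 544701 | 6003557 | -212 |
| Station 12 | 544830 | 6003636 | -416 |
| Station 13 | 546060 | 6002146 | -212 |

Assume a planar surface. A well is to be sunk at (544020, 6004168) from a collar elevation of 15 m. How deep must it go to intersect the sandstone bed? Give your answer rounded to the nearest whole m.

135 m

Two edge vectors: Station 11→Station 12 = (129, 79, -204), Station 11→Station 13 = (1359, -1411, 0).
Normal n = (Station 11→Station 12) × (Station 11→Station 13) = (-287844, -277236, -289380).
So ∂z/∂easting = −n_x/n_z = −0.99469210 and ∂z/∂northing = −n_y/n_z = −0.95803442.
Intercept c from Station 11: -212 + 541809.78 + 5751614.24 = 6293212.02.
At (544020, 6004168): z_contact = −541132.4 − 5752199.6 + 6293212.02 = -120.0 m.
Depth below ground = 15 − (-120.0) = 135 m.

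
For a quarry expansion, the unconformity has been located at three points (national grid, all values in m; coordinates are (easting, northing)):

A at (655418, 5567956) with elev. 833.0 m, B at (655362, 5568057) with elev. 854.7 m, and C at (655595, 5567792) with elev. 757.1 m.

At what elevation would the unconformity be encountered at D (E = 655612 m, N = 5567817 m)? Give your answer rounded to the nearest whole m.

Two edge vectors: A→B = (-56, 101, 21.7), A→C = (177, -164, -75.9).
Normal n = (A→B) × (A→C) = (-4107.1, -409.5, -8693).
So ∂z/∂E = −n_x/n_z = −0.47246060 and ∂z/∂N = −n_y/n_z = −0.04710687.
Intercept c from A: 833 + 309659.18 + 262288.97 = 572781.15.
At (655612, 5567817): z = −309750.8 − 262282.4 + 572781.15 = 747.9 m.

748 m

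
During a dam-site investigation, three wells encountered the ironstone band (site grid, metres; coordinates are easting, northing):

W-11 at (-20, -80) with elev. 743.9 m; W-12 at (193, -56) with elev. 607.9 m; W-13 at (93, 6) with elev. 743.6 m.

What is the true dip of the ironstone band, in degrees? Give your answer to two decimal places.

Two edge vectors: W-11→W-12 = (213, 24, -136), W-11→W-13 = (113, 86, -0.3).
Normal n = (W-11→W-12) × (W-11→W-13) = (11688.8, -15304.1, 15606).
So ∂z/∂easting = −n_x/n_z = −0.74899 and ∂z/∂northing = −n_y/n_z = 0.98065.
Gradient magnitude |∇z| = √(a² + b²) = √(0.56099 + 0.96168) = 1.23397.
True dip = arctan(1.23397) = 50.98°, dipping toward SE (azimuth ≈ 143°).

50.98°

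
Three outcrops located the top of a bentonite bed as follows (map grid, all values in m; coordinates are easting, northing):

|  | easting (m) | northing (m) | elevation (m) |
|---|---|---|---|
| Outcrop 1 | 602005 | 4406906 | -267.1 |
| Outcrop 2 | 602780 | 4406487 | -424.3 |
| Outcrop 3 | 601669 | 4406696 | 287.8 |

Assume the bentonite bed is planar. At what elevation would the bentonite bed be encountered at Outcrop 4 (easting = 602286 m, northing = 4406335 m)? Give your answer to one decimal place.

196.7 m

Let the plane be z = a·easting + b·northing + c.
Outcrop 2−Outcrop 1: 775a − 419b = −157.2;  Outcrop 3−Outcrop 1: −336a − 210b = 554.9.
Solving gives a = −0.874745827, b = −1.242787628.
Then c = -267.1 − a·602005 − b·4406906 = 6003182.52.
At (602286, 4406335): z = −526847.2 − 5476138.6 + 6003182.52 = 196.7 m.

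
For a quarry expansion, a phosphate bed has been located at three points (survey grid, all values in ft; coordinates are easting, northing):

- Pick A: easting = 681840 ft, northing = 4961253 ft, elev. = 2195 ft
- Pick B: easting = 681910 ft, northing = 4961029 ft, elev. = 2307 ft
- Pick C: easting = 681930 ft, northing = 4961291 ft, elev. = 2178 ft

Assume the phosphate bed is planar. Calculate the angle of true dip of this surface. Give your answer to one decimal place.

Two edge vectors: Pick A→Pick B = (70, -224, 112), Pick A→Pick C = (90, 38, -17).
Normal n = (Pick A→Pick B) × (Pick A→Pick C) = (-448, 11270, 22820).
So ∂z/∂easting = −n_x/n_z = 0.01963 and ∂z/∂northing = −n_y/n_z = −0.49387.
Gradient magnitude |∇z| = √(a² + b²) = √(0.00039 + 0.24390) = 0.49426.
True dip = arctan(0.49426) = 26.3°, dipping toward N (azimuth ≈ 358°).

26.3°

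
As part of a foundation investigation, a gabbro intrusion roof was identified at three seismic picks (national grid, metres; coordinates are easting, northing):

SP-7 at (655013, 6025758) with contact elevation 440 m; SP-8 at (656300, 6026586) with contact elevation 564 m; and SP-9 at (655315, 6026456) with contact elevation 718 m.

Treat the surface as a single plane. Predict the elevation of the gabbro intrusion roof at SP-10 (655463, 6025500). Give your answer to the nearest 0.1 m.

212.8 m

Let the plane be z = a·easting + b·northing + c.
SP-8−SP-7: 1287a + 828b = 124;  SP-9−SP-7: 302a + 698b = 278.
Solving gives a = −0.221562003, b = 0.494142873.
Then c = 440 − a·655013 − b·6025758 = −2832019.37.
At (655463, 6025500): z = −145225.7 + 2977457.9 − 2832019.37 = 212.8 m.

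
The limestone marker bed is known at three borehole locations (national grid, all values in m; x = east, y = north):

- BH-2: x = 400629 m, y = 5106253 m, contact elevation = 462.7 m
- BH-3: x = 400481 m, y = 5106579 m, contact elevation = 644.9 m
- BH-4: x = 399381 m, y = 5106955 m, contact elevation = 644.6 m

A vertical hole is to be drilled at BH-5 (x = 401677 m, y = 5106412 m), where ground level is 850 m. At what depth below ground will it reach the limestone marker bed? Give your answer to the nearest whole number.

45 m

Two edge vectors: BH-2→BH-3 = (-148, 326, 182.2), BH-2→BH-4 = (-1248, 702, 181.9).
Normal n = (BH-2→BH-3) × (BH-2→BH-4) = (-68605, -200464.4, 302952).
So ∂z/∂x = −n_x/n_z = 0.22645502 and ∂z/∂y = −n_y/n_z = 0.66170350.
Intercept c from BH-2: 462.7 − 90724.45 − 3378825.50 = −3469087.25.
At (401677, 5106412): z_contact = 90961.8 + 3378930.7 − 3469087.25 = 805.2 m.
Depth below ground = 850 − 805.2 = 45 m.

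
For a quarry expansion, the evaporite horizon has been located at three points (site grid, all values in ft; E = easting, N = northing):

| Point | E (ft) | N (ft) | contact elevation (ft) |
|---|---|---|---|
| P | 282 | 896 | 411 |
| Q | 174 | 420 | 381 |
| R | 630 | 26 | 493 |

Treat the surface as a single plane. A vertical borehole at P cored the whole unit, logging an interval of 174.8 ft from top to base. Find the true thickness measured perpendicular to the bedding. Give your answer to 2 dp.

169.54 ft

Two edge vectors: P→Q = (-108, -476, -30), P→R = (348, -870, 82).
Normal n = (P→Q) × (P→R) = (-65132, -1584, 259608).
So ∂z/∂E = −n_x/n_z = 0.25089 and ∂z/∂N = −n_y/n_z = 0.00610.
|∇z| = √(a²+b²) = 0.25096, so dip δ = arctan(0.25096) = 14.09°.
True thickness = vertical thickness × cos δ = 174.8 × cos 14.09° = 169.54 ft.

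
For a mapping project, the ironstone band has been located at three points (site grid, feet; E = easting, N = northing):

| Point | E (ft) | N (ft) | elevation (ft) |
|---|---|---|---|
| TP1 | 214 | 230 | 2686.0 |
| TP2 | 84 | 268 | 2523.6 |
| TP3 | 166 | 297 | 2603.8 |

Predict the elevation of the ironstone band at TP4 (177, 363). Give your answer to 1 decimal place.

Let the plane be z = a·E + b·N + c.
TP2−TP1: −130a + 38b = −162.4;  TP3−TP1: −48a + 67b = −82.2.
Solving gives a = 1.12652, b = −0.41981.
Then c = 2686 − a·214 − b·230 = 2541.48.
At (177, 363): z = 199.4 − 152.4 + 2541.48 = 2588.5 ft.

2588.5 ft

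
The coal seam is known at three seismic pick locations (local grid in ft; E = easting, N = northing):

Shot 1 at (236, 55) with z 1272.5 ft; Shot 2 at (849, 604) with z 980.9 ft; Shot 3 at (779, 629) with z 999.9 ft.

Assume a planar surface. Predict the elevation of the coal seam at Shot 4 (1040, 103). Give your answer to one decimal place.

999.6 ft

Let the plane be z = a·E + b·N + c.
Shot 2−Shot 1: 613a + 549b = −291.6;  Shot 3−Shot 1: 543a + 574b = −272.6.
Solving gives a = −0.329662, b = −0.163055.
Then c = 1272.5 − a·236 − b·55 = 1359.27.
At (1040, 103): z = −342.8 − 16.8 + 1359.27 = 999.6 ft.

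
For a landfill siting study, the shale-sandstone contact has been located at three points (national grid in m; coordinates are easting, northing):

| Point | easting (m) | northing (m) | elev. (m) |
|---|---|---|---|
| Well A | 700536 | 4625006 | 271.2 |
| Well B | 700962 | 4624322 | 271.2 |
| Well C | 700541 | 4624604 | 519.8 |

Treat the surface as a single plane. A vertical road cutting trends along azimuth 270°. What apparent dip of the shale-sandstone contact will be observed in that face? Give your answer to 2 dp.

Let the plane be z = a·easting + b·northing + c.
Well B−Well A: 426a − 684b = 0;  Well C−Well A: 5a − 402b = 248.6.
Solving gives a = −1.01317, b = −0.63101.
Unit vector along 270° is (sin 270°, cos 270°) = (-1.0000, -0.0000).
Slope in that direction = a·(-1.0000) + b·(-0.0000) = 1.01317.
Apparent dip = arctan|1.01317| = 45.37° (true dip is 50.0°, so apparent ≤ true as expected).

45.37°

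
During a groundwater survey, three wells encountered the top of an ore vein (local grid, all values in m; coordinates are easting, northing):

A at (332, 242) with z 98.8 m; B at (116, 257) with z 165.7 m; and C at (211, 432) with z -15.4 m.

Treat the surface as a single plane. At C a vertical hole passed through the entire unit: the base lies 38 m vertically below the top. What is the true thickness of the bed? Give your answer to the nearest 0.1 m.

Let the plane be z = a·easting + b·northing + c.
B−A: −216a + 15b = 66.9;  C−A: −121a + 190b = −114.2.
Solving gives a = −0.36772, b = −0.83524.
|∇z| = √(a²+b²) = 0.91260, so dip δ = arctan(0.91260) = 42.38°.
True thickness = vertical thickness × cos δ = 38 × cos 42.38° = 28.1 m.

28.1 m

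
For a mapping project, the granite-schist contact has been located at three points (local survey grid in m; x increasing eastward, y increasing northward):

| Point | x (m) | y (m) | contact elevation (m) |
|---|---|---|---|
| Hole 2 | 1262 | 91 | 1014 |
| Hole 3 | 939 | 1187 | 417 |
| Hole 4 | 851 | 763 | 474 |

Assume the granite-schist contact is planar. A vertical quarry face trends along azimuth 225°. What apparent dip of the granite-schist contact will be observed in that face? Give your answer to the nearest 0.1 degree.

19.9°

Two edge vectors: Hole 2→Hole 3 = (-323, 1096, -597), Hole 2→Hole 4 = (-411, 672, -540).
Normal n = (Hole 2→Hole 3) × (Hole 2→Hole 4) = (-190656, 70947, 233400).
So ∂z/∂x = −n_x/n_z = 0.81686 and ∂z/∂y = −n_y/n_z = −0.30397.
Unit vector along 225° is (sin 225°, cos 225°) = (-0.7071, -0.7071).
Slope in that direction = a·(-0.7071) + b·(-0.7071) = −0.36267.
Apparent dip = arctan|0.36267| = 19.9° (true dip is 41.1°, so apparent ≤ true as expected).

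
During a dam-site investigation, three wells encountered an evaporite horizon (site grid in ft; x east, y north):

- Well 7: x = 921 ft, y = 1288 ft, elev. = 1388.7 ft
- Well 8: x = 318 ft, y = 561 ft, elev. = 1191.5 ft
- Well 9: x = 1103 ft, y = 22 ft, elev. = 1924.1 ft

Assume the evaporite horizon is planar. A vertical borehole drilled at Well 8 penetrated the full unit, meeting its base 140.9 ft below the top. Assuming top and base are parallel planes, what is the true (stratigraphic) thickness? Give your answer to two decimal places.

111.00 ft

Two edge vectors: Well 7→Well 8 = (-603, -727, -197.2), Well 7→Well 9 = (182, -1266, 535.4).
Normal n = (Well 7→Well 8) × (Well 7→Well 9) = (-638891, 286955.8, 895712).
So ∂z/∂x = −n_x/n_z = 0.71328 and ∂z/∂y = −n_y/n_z = −0.32037.
|∇z| = √(a²+b²) = 0.78192, so dip δ = arctan(0.78192) = 38.02°.
True thickness = vertical thickness × cos δ = 140.9 × cos 38.02° = 111.00 ft.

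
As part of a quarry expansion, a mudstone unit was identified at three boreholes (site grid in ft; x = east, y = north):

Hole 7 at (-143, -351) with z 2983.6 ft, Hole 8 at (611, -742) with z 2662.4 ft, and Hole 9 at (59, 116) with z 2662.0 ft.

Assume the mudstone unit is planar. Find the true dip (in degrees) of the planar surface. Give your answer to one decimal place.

Two edge vectors: Hole 7→Hole 8 = (754, -391, -321.2), Hole 7→Hole 9 = (202, 467, -321.6).
Normal n = (Hole 7→Hole 8) × (Hole 7→Hole 9) = (275746, 177604, 431100).
So ∂z/∂x = −n_x/n_z = −0.63963 and ∂z/∂y = −n_y/n_z = −0.41198.
Gradient magnitude |∇z| = √(a² + b²) = √(0.40913 + 0.16973) = 0.76083.
True dip = arctan(0.76083) = 37.3°, dipping toward ENE (azimuth ≈ 057°).

37.3°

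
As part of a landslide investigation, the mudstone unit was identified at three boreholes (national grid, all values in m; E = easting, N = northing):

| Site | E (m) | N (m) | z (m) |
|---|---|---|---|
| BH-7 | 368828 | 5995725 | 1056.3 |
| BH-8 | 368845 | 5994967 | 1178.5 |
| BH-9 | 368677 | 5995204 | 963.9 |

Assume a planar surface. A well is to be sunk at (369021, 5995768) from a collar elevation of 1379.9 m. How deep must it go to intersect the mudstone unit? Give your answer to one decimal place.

Let the plane be z = a·E + b·N + c.
BH-8−BH-7: 17a − 758b = 122.2;  BH-9−BH-7: −151a − 521b = −92.4.
Solving gives a = 1.084259011, b = −0.136896566.
Then c = 1056.3 − a·368828 − b·5995725 = 421945.38.
At (369021, 5995768): z_contact = 400114.34 − 820800.05 + 421945.38 = 1259.68 m.
Depth below ground = 1379.9 − 1259.68 = 120.2 m.

120.2 m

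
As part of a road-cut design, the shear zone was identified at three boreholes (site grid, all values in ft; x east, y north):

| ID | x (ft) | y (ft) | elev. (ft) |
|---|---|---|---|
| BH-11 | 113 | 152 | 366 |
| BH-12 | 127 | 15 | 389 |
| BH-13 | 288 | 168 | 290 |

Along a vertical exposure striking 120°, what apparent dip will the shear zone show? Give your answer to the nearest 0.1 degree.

Two edge vectors: BH-11→BH-12 = (14, -137, 23), BH-11→BH-13 = (175, 16, -76).
Normal n = (BH-11→BH-12) × (BH-11→BH-13) = (10044, 5089, 24199).
So ∂z/∂x = −n_x/n_z = −0.41506 and ∂z/∂y = −n_y/n_z = −0.21030.
Unit vector along 120° is (sin 120°, cos 120°) = (0.8660, -0.5000).
Slope in that direction = a·(0.8660) + b·(-0.5000) = −0.25430.
Apparent dip = arctan|0.25430| = 14.3° (true dip is 25.0°, so apparent ≤ true as expected).

14.3°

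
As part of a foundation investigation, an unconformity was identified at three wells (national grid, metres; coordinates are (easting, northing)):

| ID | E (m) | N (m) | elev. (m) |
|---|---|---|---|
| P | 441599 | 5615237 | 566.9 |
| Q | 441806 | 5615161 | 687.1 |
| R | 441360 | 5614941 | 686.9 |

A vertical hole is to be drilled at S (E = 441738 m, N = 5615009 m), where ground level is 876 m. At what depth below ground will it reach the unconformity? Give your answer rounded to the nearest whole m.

Let the plane be z = a·E + b·N + c.
Q−P: 207a − 76b = 120.2;  R−P: −239a − 296b = 120.
Solving gives a = 0.33308827, b = −0.67435168.
Then c = 566.9 − a·441599 − b·5615237 = 3640119.95.
At (441738, 5615009): z_contact = 147137.7 − 3786490.7 + 3640119.95 = 767.0 m.
Depth below ground = 876 − 767.0 = 109 m.

109 m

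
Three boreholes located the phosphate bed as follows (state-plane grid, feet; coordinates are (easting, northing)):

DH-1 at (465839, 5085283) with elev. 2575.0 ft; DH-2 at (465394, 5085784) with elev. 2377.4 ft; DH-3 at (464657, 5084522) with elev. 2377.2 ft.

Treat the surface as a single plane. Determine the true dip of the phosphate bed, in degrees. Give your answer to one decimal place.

17.2°

Two edge vectors: DH-1→DH-2 = (-445, 501, -197.6), DH-1→DH-3 = (-1182, -761, -197.8).
Normal n = (DH-1→DH-2) × (DH-1→DH-3) = (-249471.4, 145542.2, 930827).
So ∂z/∂E = −n_x/n_z = 0.26801 and ∂z/∂N = −n_y/n_z = −0.15636.
Gradient magnitude |∇z| = √(a² + b²) = √(0.07183 + 0.02445) = 0.31029.
True dip = arctan(0.31029) = 17.2°, dipping toward WNW (azimuth ≈ 300°).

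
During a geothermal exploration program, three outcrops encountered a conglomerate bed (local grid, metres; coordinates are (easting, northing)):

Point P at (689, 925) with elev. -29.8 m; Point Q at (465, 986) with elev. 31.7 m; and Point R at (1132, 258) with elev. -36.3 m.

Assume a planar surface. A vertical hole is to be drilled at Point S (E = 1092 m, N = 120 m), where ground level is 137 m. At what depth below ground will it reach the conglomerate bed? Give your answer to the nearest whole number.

Let the plane be z = a·E + b·N + c.
Point Q−Point P: −224a + 61b = 61.5;  Point R−Point P: 443a − 667b = −6.5.
Solving gives a = −0.33194, b = −0.21072.
Then c = -29.8 − a·689 − b·925 = 393.82.
At (1092, 120): z_contact = −362.5 − 25.3 + 393.82 = 6.1 m.
Depth below ground = 137 − 6.1 = 131 m.

131 m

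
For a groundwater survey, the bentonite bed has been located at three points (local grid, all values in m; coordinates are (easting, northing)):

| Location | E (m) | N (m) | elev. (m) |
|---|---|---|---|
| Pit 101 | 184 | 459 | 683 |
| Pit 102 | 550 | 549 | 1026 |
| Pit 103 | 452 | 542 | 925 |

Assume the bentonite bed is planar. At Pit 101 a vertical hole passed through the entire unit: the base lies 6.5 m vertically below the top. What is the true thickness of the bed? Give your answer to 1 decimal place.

4.2 m

Let the plane be z = a·E + b·N + c.
Pit 102−Pit 101: 366a + 90b = 343;  Pit 103−Pit 101: 268a + 83b = 242.
Solving gives a = 1.06887, b = −0.53563.
|∇z| = √(a²+b²) = 1.19557, so dip δ = arctan(1.19557) = 50.09°.
True thickness = vertical thickness × cos δ = 6.5 × cos 50.09° = 4.2 m.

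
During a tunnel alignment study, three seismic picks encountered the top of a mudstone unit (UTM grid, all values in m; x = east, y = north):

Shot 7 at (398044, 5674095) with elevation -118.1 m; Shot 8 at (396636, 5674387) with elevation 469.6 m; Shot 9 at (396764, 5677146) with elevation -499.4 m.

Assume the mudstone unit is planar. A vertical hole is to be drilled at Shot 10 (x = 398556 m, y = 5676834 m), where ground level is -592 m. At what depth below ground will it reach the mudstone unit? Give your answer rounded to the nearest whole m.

675 m

Let the plane be z = a·x + b·y + c.
Shot 8−Shot 7: −1408a + 292b = 587.7;  Shot 9−Shot 7: −1280a + 3051b = −381.3.
Solving gives a = −0.48556578, b = −0.32868705.
Then c = -118.1 − a·398044 − b·5674095 = 2058160.01.
At (398556, 5676834): z_contact = −193525.2 − 1865901.8 + 2058160.01 = -1267.0 m.
Depth below ground = -592 − (-1267.0) = 675 m.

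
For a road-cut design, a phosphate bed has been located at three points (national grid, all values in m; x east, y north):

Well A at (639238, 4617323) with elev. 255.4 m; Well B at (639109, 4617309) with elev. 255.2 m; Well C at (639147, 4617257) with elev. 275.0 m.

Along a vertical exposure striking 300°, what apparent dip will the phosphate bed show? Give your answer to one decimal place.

11.9°

Two edge vectors: Well A→Well B = (-129, -14, -0.2), Well A→Well C = (-91, -66, 19.6).
Normal n = (Well A→Well B) × (Well A→Well C) = (-287.6, 2546.6, 7240).
So ∂z/∂x = −n_x/n_z = 0.03972 and ∂z/∂y = −n_y/n_z = −0.35174.
Unit vector along 300° is (sin 300°, cos 300°) = (-0.8660, 0.5000).
Slope in that direction = a·(-0.8660) + b·(0.5000) = −0.21027.
Apparent dip = arctan|0.21027| = 11.9° (true dip is 19.5°, so apparent ≤ true as expected).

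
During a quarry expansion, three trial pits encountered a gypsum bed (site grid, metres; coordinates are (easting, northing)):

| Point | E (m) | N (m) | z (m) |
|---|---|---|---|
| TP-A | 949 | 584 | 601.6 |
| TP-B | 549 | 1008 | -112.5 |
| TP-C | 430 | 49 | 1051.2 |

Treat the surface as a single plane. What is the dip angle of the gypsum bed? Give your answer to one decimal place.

Let the plane be z = a·E + b·N + c.
TP-B−TP-A: −400a + 424b = −714.1;  TP-C−TP-A: −519a − 535b = 449.6.
Solving gives a = 0.44099, b = −1.26817.
Gradient magnitude |∇z| = √(a² + b²) = √(0.19447 + 1.60826) = 1.34266.
True dip = arctan(1.34266) = 53.3°, dipping toward NNW (azimuth ≈ 341°).

53.3°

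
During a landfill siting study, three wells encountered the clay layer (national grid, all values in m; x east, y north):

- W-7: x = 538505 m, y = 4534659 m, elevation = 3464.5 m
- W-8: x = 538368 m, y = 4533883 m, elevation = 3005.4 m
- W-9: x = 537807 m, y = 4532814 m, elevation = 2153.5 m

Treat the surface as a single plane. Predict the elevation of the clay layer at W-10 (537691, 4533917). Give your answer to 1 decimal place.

Two edge vectors: W-7→W-8 = (-137, -776, -459.1), W-7→W-9 = (-698, -1845, -1311).
Normal n = (W-7→W-8) × (W-7→W-9) = (170296.5, 140844.8, -288883).
So ∂z/∂x = −n_x/n_z = 0.589499901 and ∂z/∂y = −n_y/n_z = 0.487549631.
Intercept c from W-7: 3464.5 − 317448.64 − 2210871.32 = −2524855.47.
At (537691, 4533917): z = 316968.8 + 2210509.6 − 2524855.47 = 2622.9 m.

2622.9 m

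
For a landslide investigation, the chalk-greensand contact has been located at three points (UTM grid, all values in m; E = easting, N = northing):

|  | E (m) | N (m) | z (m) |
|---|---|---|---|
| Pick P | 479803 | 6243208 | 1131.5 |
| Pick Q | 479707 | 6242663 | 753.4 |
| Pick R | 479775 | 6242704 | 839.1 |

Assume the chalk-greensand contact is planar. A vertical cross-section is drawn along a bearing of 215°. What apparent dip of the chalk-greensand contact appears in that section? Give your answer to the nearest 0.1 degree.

Two edge vectors: Pick P→Pick Q = (-96, -545, -378.1), Pick P→Pick R = (-28, -504, -292.4).
Normal n = (Pick P→Pick Q) × (Pick P→Pick R) = (-31204.4, -17483.6, 33124).
So ∂z/∂E = −n_x/n_z = 0.94205 and ∂z/∂N = −n_y/n_z = 0.52782.
Unit vector along 215° is (sin 215°, cos 215°) = (-0.5736, -0.8192).
Slope in that direction = a·(-0.5736) + b·(-0.8192) = −0.97270.
Apparent dip = arctan|0.97270| = 44.2° (true dip is 47.2°, so apparent ≤ true as expected).

44.2°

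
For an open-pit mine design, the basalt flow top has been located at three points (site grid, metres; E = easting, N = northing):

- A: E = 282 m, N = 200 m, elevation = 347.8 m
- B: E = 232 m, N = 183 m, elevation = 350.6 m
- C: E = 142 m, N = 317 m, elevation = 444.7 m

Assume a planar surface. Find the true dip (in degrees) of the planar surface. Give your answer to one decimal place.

Let the plane be z = a·E + b·N + c.
B−A: −50a − 17b = 2.8;  C−A: −140a + 117b = 96.9.
Solving gives a = −0.23996, b = 0.54107.
Gradient magnitude |∇z| = √(a² + b²) = √(0.05758 + 0.29276) = 0.59189.
True dip = arctan(0.59189) = 30.6°, dipping toward SSE (azimuth ≈ 156°).

30.6°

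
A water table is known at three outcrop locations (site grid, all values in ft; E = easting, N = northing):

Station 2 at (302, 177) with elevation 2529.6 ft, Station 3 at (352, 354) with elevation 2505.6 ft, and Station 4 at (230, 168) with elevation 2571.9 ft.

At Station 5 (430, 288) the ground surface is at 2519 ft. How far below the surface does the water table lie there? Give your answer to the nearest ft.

62 ft

Two edge vectors: Station 2→Station 3 = (50, 177, -24), Station 2→Station 4 = (-72, -9, 42.3).
Normal n = (Station 2→Station 3) × (Station 2→Station 4) = (7271.1, -387, 12294).
So ∂z/∂E = −n_x/n_z = −0.59143 and ∂z/∂N = −n_y/n_z = 0.03148.
Intercept c from Station 2: 2529.6 + 178.61 − 5.57 = 2702.64.
At (430, 288): z_contact = −254.3 + 9.1 + 2702.64 = 2457.4 ft.
Depth below ground = 2519 − 2457.4 = 62 ft.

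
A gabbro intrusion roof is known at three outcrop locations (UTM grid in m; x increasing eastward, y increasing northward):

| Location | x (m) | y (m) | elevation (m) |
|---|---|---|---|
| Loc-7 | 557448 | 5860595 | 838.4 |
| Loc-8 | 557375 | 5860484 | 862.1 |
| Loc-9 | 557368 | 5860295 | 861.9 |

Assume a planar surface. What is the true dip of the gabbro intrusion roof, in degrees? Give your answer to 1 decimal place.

19.1°

Two edge vectors: Loc-7→Loc-8 = (-73, -111, 23.7), Loc-7→Loc-9 = (-80, -300, 23.5).
Normal n = (Loc-7→Loc-8) × (Loc-7→Loc-9) = (4501.5, -180.5, 13020).
So ∂z/∂x = −n_x/n_z = −0.34574 and ∂z/∂y = −n_y/n_z = 0.01386.
Gradient magnitude |∇z| = √(a² + b²) = √(0.11953 + 0.00019) = 0.34602.
True dip = arctan(0.34602) = 19.1°, dipping toward E (azimuth ≈ 092°).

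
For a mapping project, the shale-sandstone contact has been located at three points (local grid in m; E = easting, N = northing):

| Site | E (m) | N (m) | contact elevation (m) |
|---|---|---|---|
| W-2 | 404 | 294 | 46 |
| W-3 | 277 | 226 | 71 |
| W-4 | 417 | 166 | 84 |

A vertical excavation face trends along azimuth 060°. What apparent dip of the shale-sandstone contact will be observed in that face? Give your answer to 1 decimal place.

10.3°

Let the plane be z = a·E + b·N + c.
W-3−W-2: −127a − 68b = 25;  W-4−W-2: 13a − 128b = 38.
Solving gives a = −0.03594, b = −0.30053.
Unit vector along 060° is (sin 60°, cos 60°) = (0.8660, 0.5000).
Slope in that direction = a·(0.8660) + b·(0.5000) = −0.18139.
Apparent dip = arctan|0.18139| = 10.3° (true dip is 16.8°, so apparent ≤ true as expected).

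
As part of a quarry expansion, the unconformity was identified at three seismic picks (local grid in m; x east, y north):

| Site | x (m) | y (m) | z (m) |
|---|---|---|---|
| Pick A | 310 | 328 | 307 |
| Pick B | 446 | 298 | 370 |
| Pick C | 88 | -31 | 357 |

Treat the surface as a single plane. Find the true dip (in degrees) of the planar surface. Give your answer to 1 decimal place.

Let the plane be z = a·x + b·y + c.
Pick B−Pick A: 136a − 30b = 63;  Pick C−Pick A: −222a − 359b = 50.
Solving gives a = 0.38060, b = −0.37463.
Gradient magnitude |∇z| = √(a² + b²) = √(0.14485 + 0.14035) = 0.53404.
True dip = arctan(0.53404) = 28.1°, dipping toward NW (azimuth ≈ 315°).

28.1°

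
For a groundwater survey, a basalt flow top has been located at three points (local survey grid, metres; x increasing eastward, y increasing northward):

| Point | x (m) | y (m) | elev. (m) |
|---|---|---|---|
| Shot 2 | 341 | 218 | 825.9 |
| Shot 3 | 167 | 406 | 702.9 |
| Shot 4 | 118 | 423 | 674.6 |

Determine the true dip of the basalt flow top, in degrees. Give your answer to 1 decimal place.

28.6°

Two edge vectors: Shot 2→Shot 3 = (-174, 188, -123), Shot 2→Shot 4 = (-223, 205, -151.3).
Normal n = (Shot 2→Shot 3) × (Shot 2→Shot 4) = (-3229.4, 1102.8, 6254).
So ∂z/∂x = −n_x/n_z = 0.51637 and ∂z/∂y = −n_y/n_z = −0.17634.
Gradient magnitude |∇z| = √(a² + b²) = √(0.26664 + 0.03109) = 0.54565.
True dip = arctan(0.54565) = 28.6°, dipping toward WNW (azimuth ≈ 289°).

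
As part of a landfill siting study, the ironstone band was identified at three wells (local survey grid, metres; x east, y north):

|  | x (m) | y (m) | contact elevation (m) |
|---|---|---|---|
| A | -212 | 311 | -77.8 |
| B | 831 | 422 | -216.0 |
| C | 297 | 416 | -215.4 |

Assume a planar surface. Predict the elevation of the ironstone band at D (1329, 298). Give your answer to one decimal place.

Two edge vectors: A→B = (1043, 111, -138.2), A→C = (509, 105, -137.6).
Normal n = (A→B) × (A→C) = (-762.6, 73173, 53016).
So ∂z/∂x = −n_x/n_z = 0.014384 and ∂z/∂y = −n_y/n_z = −1.380206.
Intercept c from A: -77.8 + 3.05 + 429.24 = 354.49.
At (1329, 298): z = 19.1 − 411.3 + 354.49 = -37.7 m.

-37.7 m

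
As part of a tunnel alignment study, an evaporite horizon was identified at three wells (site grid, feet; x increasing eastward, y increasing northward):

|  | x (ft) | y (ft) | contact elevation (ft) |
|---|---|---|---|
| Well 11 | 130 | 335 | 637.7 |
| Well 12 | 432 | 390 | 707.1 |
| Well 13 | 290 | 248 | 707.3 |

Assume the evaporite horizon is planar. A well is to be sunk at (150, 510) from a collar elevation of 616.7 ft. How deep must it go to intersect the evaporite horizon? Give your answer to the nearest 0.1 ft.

22.8 ft

Let the plane be z = a·x + b·y + c.
Well 12−Well 11: 302a + 55b = 69.4;  Well 13−Well 11: 160a − 87b = 69.6.
Solving gives a = 0.28129, b = −0.28269.
Then c = 637.7 − a·130 − b·335 = 695.84.
At (150, 510): z_contact = 42.19 − 144.17 + 695.84 = 593.85 ft.
Depth below ground = 616.7 − 593.85 = 22.8 ft.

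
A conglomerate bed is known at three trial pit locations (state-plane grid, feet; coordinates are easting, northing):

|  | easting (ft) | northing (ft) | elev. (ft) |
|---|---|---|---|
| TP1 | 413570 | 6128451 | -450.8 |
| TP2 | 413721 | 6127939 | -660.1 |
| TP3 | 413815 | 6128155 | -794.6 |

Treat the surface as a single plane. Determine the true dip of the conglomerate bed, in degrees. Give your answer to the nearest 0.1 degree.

Two edge vectors: TP1→TP2 = (151, -512, -209.3), TP1→TP3 = (245, -296, -343.8).
Normal n = (TP1→TP2) × (TP1→TP3) = (114072.8, 635.3, 80744).
So ∂z/∂easting = −n_x/n_z = −1.41277 and ∂z/∂northing = −n_y/n_z = −0.00787.
Gradient magnitude |∇z| = √(a² + b²) = √(1.99592 + 0.00006) = 1.41279.
True dip = arctan(1.41279) = 54.7°, dipping toward E (azimuth ≈ 090°).

54.7°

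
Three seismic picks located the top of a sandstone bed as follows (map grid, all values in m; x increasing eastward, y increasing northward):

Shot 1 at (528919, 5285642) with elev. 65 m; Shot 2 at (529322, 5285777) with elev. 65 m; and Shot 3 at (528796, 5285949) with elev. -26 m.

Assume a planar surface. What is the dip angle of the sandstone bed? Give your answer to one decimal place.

15.4°

Two edge vectors: Shot 1→Shot 2 = (403, 135, 0), Shot 1→Shot 3 = (-123, 307, -91).
Normal n = (Shot 1→Shot 2) × (Shot 1→Shot 3) = (-12285, 36673, 140326).
So ∂z/∂x = −n_x/n_z = 0.08755 and ∂z/∂y = −n_y/n_z = −0.26134.
Gradient magnitude |∇z| = √(a² + b²) = √(0.00766 + 0.06830) = 0.27562.
True dip = arctan(0.27562) = 15.4°, dipping toward NNW (azimuth ≈ 341°).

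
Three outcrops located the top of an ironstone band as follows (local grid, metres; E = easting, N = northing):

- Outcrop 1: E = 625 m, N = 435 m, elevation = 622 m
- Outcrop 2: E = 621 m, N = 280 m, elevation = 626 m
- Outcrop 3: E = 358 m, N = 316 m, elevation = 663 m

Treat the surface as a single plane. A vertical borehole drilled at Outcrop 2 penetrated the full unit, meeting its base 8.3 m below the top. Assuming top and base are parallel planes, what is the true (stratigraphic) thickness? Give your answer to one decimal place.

Let the plane be z = a·E + b·N + c.
Outcrop 2−Outcrop 1: −4a − 155b = 4;  Outcrop 3−Outcrop 1: −267a − 119b = 41.
Solving gives a = −0.14371, b = −0.02210.
|∇z| = √(a²+b²) = 0.14540, so dip δ = arctan(0.14540) = 8.27°.
True thickness = vertical thickness × cos δ = 8.3 × cos 8.27° = 8.2 m.

8.2 m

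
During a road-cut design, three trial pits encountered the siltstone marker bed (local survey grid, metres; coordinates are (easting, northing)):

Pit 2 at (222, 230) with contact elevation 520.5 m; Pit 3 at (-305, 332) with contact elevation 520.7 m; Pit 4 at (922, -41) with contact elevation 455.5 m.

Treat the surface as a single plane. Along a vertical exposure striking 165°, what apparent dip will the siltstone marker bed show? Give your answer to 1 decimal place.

23.6°

Let the plane be z = a·E + b·N + c.
Pit 3−Pit 2: −527a + 102b = 0.2;  Pit 4−Pit 2: 700a − 271b = −65.
Solving gives a = 0.09208, b = 0.47769.
Unit vector along 165° is (sin 165°, cos 165°) = (0.2588, -0.9659).
Slope in that direction = a·(0.2588) + b·(-0.9659) = −0.43758.
Apparent dip = arctan|0.43758| = 23.6° (true dip is 25.9°, so apparent ≤ true as expected).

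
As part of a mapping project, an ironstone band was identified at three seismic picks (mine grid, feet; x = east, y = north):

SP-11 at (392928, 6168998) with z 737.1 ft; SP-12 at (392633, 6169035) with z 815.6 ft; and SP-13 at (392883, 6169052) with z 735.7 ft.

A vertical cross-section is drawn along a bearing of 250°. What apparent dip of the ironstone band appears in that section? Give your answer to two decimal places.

Two edge vectors: SP-11→SP-12 = (-295, 37, 78.5), SP-11→SP-13 = (-45, 54, -1.4).
Normal n = (SP-11→SP-12) × (SP-11→SP-13) = (-4290.8, -3945.5, -14265).
So ∂z/∂x = −n_x/n_z = −0.30079 and ∂z/∂y = −n_y/n_z = −0.27659.
Unit vector along 250° is (sin 250°, cos 250°) = (-0.9397, -0.3420).
Slope in that direction = a·(-0.9397) + b·(-0.3420) = 0.37725.
Apparent dip = arctan|0.37725| = 20.67° (true dip is 22.2°, so apparent ≤ true as expected).

20.67°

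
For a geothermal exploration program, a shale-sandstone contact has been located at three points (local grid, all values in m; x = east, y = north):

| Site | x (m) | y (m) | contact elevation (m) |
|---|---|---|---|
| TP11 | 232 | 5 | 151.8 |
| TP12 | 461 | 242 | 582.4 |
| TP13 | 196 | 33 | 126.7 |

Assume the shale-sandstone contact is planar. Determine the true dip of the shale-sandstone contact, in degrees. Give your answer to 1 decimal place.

Let the plane be z = a·x + b·y + c.
TP12−TP11: 229a + 237b = 430.6;  TP13−TP11: −36a + 28b = −25.1.
Solving gives a = 1.20486, b = 0.65268.
Gradient magnitude |∇z| = √(a² + b²) = √(1.45170 + 0.42600) = 1.37029.
True dip = arctan(1.37029) = 53.9°, dipping toward WSW (azimuth ≈ 242°).

53.9°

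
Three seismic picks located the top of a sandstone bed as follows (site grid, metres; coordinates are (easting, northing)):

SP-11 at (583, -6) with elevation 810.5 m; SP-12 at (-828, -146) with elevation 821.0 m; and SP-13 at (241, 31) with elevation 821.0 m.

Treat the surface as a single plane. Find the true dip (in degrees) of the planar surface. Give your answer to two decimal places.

Let the plane be z = a·E + b·N + c.
SP-12−SP-11: −1411a − 140b = 10.5;  SP-13−SP-11: −342a + 37b = 10.5.
Solving gives a = −0.01857, b = 0.11215.
Gradient magnitude |∇z| = √(a² + b²) = √(0.00034 + 0.01258) = 0.11367.
True dip = arctan(0.11367) = 6.49°, dipping toward S (azimuth ≈ 171°).

6.49°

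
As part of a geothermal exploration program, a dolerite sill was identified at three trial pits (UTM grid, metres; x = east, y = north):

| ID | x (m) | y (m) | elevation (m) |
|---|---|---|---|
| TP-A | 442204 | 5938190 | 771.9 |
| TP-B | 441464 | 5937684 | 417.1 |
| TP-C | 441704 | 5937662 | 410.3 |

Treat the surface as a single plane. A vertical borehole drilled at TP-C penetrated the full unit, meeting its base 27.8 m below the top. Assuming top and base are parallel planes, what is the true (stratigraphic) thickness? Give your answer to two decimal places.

23.25 m

Let the plane be z = a·x + b·y + c.
TP-B−TP-A: −740a − 506b = −354.8;  TP-C−TP-A: −500a − 528b = −361.6.
Solving gives a = 0.03169, b = 0.65484.
|∇z| = √(a²+b²) = 0.65560, so dip δ = arctan(0.65560) = 33.25°.
True thickness = vertical thickness × cos δ = 27.8 × cos 33.25° = 23.25 m.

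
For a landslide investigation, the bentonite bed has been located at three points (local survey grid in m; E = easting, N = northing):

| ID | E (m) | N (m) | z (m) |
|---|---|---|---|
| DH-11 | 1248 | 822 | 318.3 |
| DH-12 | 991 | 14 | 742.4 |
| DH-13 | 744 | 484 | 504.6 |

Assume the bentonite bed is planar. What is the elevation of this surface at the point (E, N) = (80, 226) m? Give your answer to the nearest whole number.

Two edge vectors: DH-11→DH-12 = (-257, -808, 424.1), DH-11→DH-13 = (-504, -338, 186.3).
Normal n = (DH-11→DH-12) × (DH-11→DH-13) = (-7184.6, -165867.3, -320366).
So ∂z/∂E = −n_x/n_z = −0.02243 and ∂z/∂N = −n_y/n_z = −0.51774.
Intercept c from DH-11: 318.3 + 27.99 + 425.58 = 771.87.
At (80, 226): z = −1.8 − 117.0 + 771.87 = 653.1 m.

653 m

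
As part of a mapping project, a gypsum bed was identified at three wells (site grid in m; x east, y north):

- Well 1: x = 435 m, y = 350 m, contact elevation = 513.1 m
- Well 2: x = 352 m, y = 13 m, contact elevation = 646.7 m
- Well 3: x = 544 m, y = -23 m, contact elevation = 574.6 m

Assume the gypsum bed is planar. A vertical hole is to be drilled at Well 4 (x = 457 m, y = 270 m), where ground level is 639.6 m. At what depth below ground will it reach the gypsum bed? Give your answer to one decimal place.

112.7 m

Let the plane be z = a·x + b·y + c.
Well 2−Well 1: −83a − 337b = 133.6;  Well 3−Well 1: 109a − 373b = 61.5.
Solving gives a = −0.43000, b = −0.29054.
Then c = 513.1 − a·435 − b·350 = 801.84.
At (457, 270): z_contact = −196.51 − 78.44 + 801.84 = 526.88 m.
Depth below ground = 639.6 − 526.88 = 112.7 m.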